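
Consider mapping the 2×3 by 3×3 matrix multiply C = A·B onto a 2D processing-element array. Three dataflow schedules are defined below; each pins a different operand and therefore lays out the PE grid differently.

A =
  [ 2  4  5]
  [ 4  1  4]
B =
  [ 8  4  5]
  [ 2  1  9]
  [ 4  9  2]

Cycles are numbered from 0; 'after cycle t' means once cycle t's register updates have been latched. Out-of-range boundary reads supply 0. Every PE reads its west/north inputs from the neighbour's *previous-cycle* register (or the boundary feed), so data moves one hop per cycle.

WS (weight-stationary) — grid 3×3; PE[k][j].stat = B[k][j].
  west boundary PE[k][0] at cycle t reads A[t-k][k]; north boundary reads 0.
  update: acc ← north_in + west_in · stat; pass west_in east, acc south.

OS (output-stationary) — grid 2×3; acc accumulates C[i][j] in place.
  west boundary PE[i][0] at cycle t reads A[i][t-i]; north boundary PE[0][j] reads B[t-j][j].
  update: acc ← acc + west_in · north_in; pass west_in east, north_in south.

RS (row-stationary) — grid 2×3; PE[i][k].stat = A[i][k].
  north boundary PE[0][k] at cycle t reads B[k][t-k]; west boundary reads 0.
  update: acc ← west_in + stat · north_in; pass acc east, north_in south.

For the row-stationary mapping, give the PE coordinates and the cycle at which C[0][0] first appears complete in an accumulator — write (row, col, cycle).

(row, col, cycle) = (0, 2, 2)

RS — PE[0][2] is where C[0][0] collects:
  @0  [0,2]  acc 0  |  →0  ↓0
  @1  [0,2]  acc 0  |  →0  ↓0
  @2  [0,2]  acc 44  |  →44  ↓4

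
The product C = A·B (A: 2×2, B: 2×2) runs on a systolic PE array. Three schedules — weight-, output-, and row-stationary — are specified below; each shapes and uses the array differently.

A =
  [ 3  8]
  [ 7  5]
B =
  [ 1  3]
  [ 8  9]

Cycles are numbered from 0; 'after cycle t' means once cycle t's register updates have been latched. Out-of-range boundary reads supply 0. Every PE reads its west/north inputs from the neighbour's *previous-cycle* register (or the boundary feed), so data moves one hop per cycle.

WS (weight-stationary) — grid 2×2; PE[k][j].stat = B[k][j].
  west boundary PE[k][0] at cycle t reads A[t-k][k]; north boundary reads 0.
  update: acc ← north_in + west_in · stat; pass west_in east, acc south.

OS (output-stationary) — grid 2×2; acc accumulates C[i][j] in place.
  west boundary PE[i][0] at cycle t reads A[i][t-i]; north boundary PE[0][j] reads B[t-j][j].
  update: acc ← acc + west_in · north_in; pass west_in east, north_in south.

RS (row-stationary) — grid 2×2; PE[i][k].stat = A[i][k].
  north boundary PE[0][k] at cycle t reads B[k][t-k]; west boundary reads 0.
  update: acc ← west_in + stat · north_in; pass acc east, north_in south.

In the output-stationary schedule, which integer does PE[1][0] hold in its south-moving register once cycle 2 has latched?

register = 8

OS on a 2×2 grid — tracing PE[1][0] and its feeders:
  c0 r0c0: 3 / 3 / 1
  c0 r1c0: 0 / 0 / 0
  c1 r0c0: 67 / 8 / 8
  c1 r1c0: 7 / 7 / 1
  c2 r0c0: 67 / 0 / 0
  c2 r1c0: 47 / 5 / 8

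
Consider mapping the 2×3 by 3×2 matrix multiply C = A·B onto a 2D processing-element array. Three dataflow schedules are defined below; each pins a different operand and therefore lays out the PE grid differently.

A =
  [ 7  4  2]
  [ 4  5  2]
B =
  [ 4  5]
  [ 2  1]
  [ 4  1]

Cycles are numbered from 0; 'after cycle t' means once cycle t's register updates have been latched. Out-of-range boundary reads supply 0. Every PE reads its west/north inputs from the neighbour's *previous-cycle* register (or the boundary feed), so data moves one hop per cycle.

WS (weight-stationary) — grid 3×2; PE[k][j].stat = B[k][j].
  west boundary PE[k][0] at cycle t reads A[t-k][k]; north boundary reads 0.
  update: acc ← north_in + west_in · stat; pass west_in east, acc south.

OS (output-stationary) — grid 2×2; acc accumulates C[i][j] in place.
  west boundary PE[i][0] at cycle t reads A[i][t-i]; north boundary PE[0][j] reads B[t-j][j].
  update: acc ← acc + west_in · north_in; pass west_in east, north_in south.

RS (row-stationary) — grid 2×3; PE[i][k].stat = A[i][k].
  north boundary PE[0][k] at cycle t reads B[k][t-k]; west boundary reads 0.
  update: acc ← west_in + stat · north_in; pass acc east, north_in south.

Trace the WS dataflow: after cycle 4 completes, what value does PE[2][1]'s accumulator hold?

PE[2][1].acc = 27

Tracing WS — 3×2 array, target PE[2][1]:
  after 0 — PE[1][1] acc=0, pass-E 0, pass-S 0
  after 0 — PE[2][0] acc=0, pass-E 0, pass-S 0
  after 0 — PE[2][1] acc=0, pass-E 0, pass-S 0
  after 1 — PE[1][1] acc=0, pass-E 0, pass-S 0
  after 1 — PE[2][0] acc=0, pass-E 0, pass-S 0
  after 1 — PE[2][1] acc=0, pass-E 0, pass-S 0
  after 2 — PE[1][1] acc=39, pass-E 4, pass-S 39
  after 2 — PE[2][0] acc=44, pass-E 2, pass-S 44
  after 2 — PE[2][1] acc=0, pass-E 0, pass-S 0
  after 3 — PE[1][1] acc=25, pass-E 5, pass-S 25
  after 3 — PE[2][0] acc=34, pass-E 2, pass-S 34
  after 3 — PE[2][1] acc=41, pass-E 2, pass-S 41
  after 4 — PE[1][1] acc=0, pass-E 0, pass-S 0
  after 4 — PE[2][0] acc=0, pass-E 0, pass-S 0
  after 4 — PE[2][1] acc=27, pass-E 2, pass-S 27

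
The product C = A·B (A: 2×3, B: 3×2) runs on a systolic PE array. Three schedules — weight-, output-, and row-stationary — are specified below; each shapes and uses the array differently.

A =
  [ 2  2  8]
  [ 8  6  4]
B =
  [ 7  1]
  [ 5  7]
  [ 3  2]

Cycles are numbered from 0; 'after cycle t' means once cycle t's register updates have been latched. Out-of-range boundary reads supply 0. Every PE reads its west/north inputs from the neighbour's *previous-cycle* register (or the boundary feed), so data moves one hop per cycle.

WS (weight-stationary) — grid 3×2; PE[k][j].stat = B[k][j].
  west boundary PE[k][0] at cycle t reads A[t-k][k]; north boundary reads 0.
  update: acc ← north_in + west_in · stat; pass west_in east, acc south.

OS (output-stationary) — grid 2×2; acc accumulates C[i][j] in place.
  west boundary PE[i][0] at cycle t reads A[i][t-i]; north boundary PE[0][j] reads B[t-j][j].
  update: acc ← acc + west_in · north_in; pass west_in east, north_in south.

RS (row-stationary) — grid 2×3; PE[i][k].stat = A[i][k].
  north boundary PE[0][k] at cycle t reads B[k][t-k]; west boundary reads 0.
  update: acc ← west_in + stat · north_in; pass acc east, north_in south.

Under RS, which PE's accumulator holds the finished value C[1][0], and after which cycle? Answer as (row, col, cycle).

(row, col, cycle) = (1, 2, 3)

RS: C[1][0] accumulates in PE[1][2]:
  [0] (1,2) acc=0 (h:0 v:0)
  [1] (1,2) acc=0 (h:0 v:0)
  [2] (1,2) acc=0 (h:0 v:0)
  [3] (1,2) acc=98 (h:98 v:3)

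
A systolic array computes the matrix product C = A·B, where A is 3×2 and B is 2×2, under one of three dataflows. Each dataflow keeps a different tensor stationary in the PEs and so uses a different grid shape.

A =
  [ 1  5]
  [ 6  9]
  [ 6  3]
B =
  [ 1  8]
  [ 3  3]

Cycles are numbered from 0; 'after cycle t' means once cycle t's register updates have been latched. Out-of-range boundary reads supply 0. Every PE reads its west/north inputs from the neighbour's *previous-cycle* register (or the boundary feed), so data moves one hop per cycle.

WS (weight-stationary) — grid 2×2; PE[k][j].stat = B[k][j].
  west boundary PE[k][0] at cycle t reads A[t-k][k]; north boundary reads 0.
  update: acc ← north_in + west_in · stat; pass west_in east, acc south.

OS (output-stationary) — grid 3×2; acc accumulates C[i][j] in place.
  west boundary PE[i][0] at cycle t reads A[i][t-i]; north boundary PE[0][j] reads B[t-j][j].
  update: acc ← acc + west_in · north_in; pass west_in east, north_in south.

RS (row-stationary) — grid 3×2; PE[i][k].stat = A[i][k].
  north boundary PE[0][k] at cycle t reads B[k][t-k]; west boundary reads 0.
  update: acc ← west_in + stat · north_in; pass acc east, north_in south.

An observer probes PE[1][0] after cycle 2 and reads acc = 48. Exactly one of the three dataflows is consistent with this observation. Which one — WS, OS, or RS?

WS [2×2] PE[1][0] across cycles:
  step 0 · PE1,0: acc=0; fwd→0 fwd↓0
  step 1 · PE1,0: acc=16; fwd→5 fwd↓16
  step 2 · PE1,0: acc=33; fwd→9 fwd↓33
OS [3×2] PE[1][0] across cycles:
  step 0 · PE1,0: acc=0; fwd→0 fwd↓0
  step 1 · PE1,0: acc=6; fwd→6 fwd↓1
  step 2 · PE1,0: acc=33; fwd→9 fwd↓3
RS [3×2] PE[1][0] across cycles:
  step 0 · PE1,0: acc=0; fwd→0 fwd↓0
  step 1 · PE1,0: acc=6; fwd→6 fwd↓1
  step 2 · PE1,0: acc=48; fwd→48 fwd↓8

dataflow = RS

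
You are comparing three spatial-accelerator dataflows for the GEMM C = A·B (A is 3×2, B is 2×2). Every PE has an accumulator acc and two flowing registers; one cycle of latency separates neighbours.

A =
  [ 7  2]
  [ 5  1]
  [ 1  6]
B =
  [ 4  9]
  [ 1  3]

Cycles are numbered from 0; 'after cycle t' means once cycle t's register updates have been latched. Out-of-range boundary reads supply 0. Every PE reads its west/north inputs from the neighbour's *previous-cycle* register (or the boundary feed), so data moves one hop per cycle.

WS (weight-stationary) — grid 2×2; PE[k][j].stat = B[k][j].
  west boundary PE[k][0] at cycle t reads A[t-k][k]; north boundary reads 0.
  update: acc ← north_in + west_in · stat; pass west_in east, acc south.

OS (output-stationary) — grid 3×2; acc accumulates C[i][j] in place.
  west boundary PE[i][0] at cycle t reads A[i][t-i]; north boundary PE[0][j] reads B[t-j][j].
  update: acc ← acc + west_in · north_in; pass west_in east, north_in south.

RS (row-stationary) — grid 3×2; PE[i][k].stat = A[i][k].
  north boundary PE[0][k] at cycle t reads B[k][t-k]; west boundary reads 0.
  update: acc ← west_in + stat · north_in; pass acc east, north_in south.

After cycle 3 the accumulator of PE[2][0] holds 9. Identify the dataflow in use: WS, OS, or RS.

WS: PE[2][0] is outside its 2×2 grid.
OS [3×2] PE[2][0] across cycles:
  after 0 — PE[2][0] acc=0, pass-E 0, pass-S 0
  after 1 — PE[2][0] acc=0, pass-E 0, pass-S 0
  after 2 — PE[2][0] acc=4, pass-E 1, pass-S 4
  after 3 — PE[2][0] acc=10, pass-E 6, pass-S 1
RS [3×2] PE[2][0] across cycles:
  after 0 — PE[2][0] acc=0, pass-E 0, pass-S 0
  after 1 — PE[2][0] acc=0, pass-E 0, pass-S 0
  after 2 — PE[2][0] acc=4, pass-E 4, pass-S 4
  after 3 — PE[2][0] acc=9, pass-E 9, pass-S 9

dataflow = RS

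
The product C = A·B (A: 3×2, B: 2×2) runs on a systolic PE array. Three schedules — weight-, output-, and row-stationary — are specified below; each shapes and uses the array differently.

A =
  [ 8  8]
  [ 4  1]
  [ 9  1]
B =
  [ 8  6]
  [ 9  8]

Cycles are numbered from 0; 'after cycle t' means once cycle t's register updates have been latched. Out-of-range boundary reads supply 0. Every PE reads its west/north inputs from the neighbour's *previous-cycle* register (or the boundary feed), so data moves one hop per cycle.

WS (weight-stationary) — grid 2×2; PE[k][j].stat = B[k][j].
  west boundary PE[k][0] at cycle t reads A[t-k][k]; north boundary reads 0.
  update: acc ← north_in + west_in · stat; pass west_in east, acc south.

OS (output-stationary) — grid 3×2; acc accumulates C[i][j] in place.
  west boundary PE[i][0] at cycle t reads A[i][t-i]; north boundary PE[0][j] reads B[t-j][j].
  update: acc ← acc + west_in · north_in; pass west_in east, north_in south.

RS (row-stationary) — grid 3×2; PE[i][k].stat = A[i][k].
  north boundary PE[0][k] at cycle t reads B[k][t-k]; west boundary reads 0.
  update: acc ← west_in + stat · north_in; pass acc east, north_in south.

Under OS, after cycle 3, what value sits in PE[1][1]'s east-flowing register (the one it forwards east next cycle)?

OS 3×2: PE[1][1] cycle-by-cycle (with neighbour feeds):
  c0 r0c1: 0 / 0 / 0
  c0 r1c0: 0 / 0 / 0
  c0 r1c1: 0 / 0 / 0
  c1 r0c1: 48 / 8 / 6
  c1 r1c0: 32 / 4 / 8
  c1 r1c1: 0 / 0 / 0
  c2 r0c1: 112 / 8 / 8
  c2 r1c0: 41 / 1 / 9
  c2 r1c1: 24 / 4 / 6
  c3 r0c1: 112 / 0 / 0
  c3 r1c0: 41 / 0 / 0
  c3 r1c1: 32 / 1 / 8

register = 1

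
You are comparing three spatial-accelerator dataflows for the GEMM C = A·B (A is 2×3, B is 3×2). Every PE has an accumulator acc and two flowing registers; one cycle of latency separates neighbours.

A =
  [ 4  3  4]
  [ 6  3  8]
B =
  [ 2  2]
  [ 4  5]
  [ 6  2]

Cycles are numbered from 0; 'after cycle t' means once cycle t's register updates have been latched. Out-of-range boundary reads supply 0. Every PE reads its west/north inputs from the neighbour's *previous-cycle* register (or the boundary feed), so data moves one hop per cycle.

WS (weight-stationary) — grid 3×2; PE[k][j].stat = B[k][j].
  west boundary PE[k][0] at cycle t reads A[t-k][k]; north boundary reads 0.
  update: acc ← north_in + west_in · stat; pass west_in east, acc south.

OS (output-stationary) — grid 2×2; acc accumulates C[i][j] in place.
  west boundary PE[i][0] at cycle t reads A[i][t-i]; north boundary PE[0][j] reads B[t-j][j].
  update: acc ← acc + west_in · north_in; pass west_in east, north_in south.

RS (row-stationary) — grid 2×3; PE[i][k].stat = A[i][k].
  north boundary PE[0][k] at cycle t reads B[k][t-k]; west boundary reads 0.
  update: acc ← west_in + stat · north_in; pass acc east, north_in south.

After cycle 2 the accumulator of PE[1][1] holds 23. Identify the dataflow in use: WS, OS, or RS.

WS (3×2 grid), PE[1][1]:
  @0  [1,1]  acc 0  |  →0  ↓0
  @1  [1,1]  acc 0  |  →0  ↓0
  @2  [1,1]  acc 23  |  →3  ↓23
OS (2×2 grid), PE[1][1]:
  @0  [1,1]  acc 0  |  →0  ↓0
  @1  [1,1]  acc 0  |  →0  ↓0
  @2  [1,1]  acc 12  |  →6  ↓2
RS (2×3 grid), PE[1][1]:
  @0  [1,1]  acc 0  |  →0  ↓0
  @1  [1,1]  acc 0  |  →0  ↓0
  @2  [1,1]  acc 24  |  →24  ↓4

dataflow = WS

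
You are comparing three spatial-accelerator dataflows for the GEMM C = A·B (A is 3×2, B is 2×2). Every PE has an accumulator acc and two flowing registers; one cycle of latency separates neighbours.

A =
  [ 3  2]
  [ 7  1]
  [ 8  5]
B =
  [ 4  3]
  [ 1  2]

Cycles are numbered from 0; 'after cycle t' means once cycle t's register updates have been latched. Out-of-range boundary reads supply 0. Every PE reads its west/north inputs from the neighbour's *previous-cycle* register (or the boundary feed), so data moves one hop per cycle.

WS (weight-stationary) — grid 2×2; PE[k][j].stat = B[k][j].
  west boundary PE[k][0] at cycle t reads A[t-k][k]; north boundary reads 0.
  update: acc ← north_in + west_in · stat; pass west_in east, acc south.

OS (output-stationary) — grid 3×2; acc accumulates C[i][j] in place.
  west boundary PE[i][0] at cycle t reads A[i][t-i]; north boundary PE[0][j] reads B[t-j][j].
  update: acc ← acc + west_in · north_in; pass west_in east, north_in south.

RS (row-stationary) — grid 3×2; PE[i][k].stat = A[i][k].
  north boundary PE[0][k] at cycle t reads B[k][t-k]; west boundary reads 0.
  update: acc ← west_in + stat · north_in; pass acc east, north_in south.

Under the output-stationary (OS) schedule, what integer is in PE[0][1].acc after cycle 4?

PE[0][1].acc = 13

OS on a 3×2 grid — tracing PE[0][1] and its feeders:
  cycle 0: PE[0][0] → acc 12, east 3, south 4
  cycle 0: PE[0][1] → acc 0, east 0, south 0
  cycle 1: PE[0][0] → acc 14, east 2, south 1
  cycle 1: PE[0][1] → acc 9, east 3, south 3
  cycle 2: PE[0][0] → acc 14, east 0, south 0
  cycle 2: PE[0][1] → acc 13, east 2, south 2
  cycle 3: PE[0][0] → acc 14, east 0, south 0
  cycle 3: PE[0][1] → acc 13, east 0, south 0
  cycle 4: PE[0][0] → acc 14, east 0, south 0
  cycle 4: PE[0][1] → acc 13, east 0, south 0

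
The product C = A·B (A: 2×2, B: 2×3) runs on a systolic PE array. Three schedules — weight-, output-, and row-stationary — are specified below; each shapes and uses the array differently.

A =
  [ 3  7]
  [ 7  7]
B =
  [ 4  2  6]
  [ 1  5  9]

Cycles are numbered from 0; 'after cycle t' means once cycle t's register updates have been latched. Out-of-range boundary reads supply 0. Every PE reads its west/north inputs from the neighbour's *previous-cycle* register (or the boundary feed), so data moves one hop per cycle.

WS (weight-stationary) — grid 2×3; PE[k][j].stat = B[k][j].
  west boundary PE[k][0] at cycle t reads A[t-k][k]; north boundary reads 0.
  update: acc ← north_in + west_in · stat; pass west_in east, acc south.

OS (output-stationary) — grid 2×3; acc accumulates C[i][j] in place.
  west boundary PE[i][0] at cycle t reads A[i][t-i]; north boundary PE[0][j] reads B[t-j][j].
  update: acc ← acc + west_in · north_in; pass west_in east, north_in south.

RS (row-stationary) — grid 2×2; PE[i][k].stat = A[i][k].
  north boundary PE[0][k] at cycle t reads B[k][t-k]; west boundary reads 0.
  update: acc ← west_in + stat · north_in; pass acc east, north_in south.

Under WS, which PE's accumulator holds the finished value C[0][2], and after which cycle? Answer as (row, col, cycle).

(row, col, cycle) = (1, 2, 3)

WS: C[0][2] accumulates in PE[1][2]:
  [0] (1,2) acc=0 (h:0 v:0)
  [1] (1,2) acc=0 (h:0 v:0)
  [2] (1,2) acc=0 (h:0 v:0)
  [3] (1,2) acc=81 (h:7 v:81)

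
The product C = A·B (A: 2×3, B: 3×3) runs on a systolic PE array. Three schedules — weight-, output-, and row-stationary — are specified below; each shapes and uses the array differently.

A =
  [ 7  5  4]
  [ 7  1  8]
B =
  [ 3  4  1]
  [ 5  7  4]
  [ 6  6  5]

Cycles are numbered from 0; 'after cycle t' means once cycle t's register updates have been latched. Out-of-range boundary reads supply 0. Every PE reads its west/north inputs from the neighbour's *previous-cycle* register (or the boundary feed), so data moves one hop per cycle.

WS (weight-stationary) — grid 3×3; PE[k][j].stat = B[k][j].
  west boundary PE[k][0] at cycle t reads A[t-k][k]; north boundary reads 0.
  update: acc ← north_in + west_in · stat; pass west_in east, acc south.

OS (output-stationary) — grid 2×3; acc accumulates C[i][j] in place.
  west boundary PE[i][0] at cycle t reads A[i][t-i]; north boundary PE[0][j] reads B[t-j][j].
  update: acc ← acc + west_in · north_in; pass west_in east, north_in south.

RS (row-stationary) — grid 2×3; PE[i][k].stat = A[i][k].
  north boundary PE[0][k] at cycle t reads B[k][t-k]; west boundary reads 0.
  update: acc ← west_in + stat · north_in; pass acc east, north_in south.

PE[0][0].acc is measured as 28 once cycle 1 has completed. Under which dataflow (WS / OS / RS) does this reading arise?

dataflow = RS

Under WS (3×3), PE[0][0]:
  [0] (0,0) acc=21 (h:7 v:21)
  [1] (0,0) acc=21 (h:7 v:21)
Under OS (2×3), PE[0][0]:
  [0] (0,0) acc=21 (h:7 v:3)
  [1] (0,0) acc=46 (h:5 v:5)
Under RS (2×3), PE[0][0]:
  [0] (0,0) acc=21 (h:21 v:3)
  [1] (0,0) acc=28 (h:28 v:4)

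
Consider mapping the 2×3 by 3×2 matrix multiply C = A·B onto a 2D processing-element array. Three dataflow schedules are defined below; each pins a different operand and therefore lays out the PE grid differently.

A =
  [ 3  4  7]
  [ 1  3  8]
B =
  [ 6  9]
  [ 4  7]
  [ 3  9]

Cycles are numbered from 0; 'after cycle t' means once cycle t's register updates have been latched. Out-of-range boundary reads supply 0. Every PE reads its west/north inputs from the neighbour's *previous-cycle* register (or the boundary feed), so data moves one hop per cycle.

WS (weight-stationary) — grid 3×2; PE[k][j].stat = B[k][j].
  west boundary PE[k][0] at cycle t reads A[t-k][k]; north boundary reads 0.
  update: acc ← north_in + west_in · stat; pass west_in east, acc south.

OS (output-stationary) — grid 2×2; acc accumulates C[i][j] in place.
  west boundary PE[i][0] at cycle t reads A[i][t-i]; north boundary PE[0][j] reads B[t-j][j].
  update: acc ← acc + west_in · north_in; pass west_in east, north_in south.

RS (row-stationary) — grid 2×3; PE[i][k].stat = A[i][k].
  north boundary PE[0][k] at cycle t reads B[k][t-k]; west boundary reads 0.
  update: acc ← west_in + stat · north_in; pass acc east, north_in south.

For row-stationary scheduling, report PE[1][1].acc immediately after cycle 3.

Tracing RS — 2×3 array, target PE[1][1]:
  step 0 · PE0,1: acc=0; fwd→0 fwd↓0
  step 0 · PE1,0: acc=0; fwd→0 fwd↓0
  step 0 · PE1,1: acc=0; fwd→0 fwd↓0
  step 1 · PE0,1: acc=34; fwd→34 fwd↓4
  step 1 · PE1,0: acc=6; fwd→6 fwd↓6
  step 1 · PE1,1: acc=0; fwd→0 fwd↓0
  step 2 · PE0,1: acc=55; fwd→55 fwd↓7
  step 2 · PE1,0: acc=9; fwd→9 fwd↓9
  step 2 · PE1,1: acc=18; fwd→18 fwd↓4
  step 3 · PE0,1: acc=0; fwd→0 fwd↓0
  step 3 · PE1,0: acc=0; fwd→0 fwd↓0
  step 3 · PE1,1: acc=30; fwd→30 fwd↓7

PE[1][1].acc = 30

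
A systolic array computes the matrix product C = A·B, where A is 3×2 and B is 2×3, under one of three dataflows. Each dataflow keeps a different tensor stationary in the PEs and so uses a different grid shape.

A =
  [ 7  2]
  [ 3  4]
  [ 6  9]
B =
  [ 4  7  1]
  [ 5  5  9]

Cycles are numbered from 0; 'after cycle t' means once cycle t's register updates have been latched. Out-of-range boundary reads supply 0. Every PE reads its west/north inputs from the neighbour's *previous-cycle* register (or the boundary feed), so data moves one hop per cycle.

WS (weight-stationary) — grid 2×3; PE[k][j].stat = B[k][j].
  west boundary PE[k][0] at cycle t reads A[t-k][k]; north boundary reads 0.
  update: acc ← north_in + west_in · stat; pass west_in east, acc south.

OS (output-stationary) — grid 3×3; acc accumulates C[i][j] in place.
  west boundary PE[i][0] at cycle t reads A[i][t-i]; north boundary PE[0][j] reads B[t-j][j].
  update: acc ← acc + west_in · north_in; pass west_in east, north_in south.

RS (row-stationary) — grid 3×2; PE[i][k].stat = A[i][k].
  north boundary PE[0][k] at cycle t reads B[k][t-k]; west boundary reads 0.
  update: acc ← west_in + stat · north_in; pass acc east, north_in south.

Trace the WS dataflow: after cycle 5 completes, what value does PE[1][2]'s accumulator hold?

PE[1][2].acc = 87

WS (2×3). Following PE[1][2] plus its west/north inputs:
  after 0 — PE[0][2] acc=0, pass-E 0, pass-S 0
  after 0 — PE[1][1] acc=0, pass-E 0, pass-S 0
  after 0 — PE[1][2] acc=0, pass-E 0, pass-S 0
  after 1 — PE[0][2] acc=0, pass-E 0, pass-S 0
  after 1 — PE[1][1] acc=0, pass-E 0, pass-S 0
  after 1 — PE[1][2] acc=0, pass-E 0, pass-S 0
  after 2 — PE[0][2] acc=7, pass-E 7, pass-S 7
  after 2 — PE[1][1] acc=59, pass-E 2, pass-S 59
  after 2 — PE[1][2] acc=0, pass-E 0, pass-S 0
  after 3 — PE[0][2] acc=3, pass-E 3, pass-S 3
  after 3 — PE[1][1] acc=41, pass-E 4, pass-S 41
  after 3 — PE[1][2] acc=25, pass-E 2, pass-S 25
  after 4 — PE[0][2] acc=6, pass-E 6, pass-S 6
  after 4 — PE[1][1] acc=87, pass-E 9, pass-S 87
  after 4 — PE[1][2] acc=39, pass-E 4, pass-S 39
  after 5 — PE[0][2] acc=0, pass-E 0, pass-S 0
  after 5 — PE[1][1] acc=0, pass-E 0, pass-S 0
  after 5 — PE[1][2] acc=87, pass-E 9, pass-S 87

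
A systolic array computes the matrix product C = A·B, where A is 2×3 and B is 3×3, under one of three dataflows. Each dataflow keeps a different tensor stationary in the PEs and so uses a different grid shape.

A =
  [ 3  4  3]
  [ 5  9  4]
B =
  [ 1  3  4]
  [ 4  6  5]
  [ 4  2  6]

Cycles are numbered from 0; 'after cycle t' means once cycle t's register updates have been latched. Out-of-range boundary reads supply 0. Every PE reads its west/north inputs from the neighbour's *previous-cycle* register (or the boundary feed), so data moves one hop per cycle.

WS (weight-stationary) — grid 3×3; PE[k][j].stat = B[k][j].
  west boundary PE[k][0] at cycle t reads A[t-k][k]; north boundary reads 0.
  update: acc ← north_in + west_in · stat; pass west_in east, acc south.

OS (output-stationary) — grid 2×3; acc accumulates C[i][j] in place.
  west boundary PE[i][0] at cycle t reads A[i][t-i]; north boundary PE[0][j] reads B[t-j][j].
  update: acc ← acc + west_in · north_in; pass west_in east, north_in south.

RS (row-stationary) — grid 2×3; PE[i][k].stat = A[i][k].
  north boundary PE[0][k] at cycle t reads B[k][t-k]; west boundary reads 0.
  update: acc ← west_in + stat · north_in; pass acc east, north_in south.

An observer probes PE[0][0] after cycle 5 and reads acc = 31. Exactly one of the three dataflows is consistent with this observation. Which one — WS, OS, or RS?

dataflow = OS

Under WS (3×3), PE[0][0]:
  c0 r0c0: 3 / 3 / 3
  c1 r0c0: 5 / 5 / 5
  c2 r0c0: 0 / 0 / 0
  c3 r0c0: 0 / 0 / 0
  c4 r0c0: 0 / 0 / 0
  c5 r0c0: 0 / 0 / 0
Under OS (2×3), PE[0][0]:
  c0 r0c0: 3 / 3 / 1
  c1 r0c0: 19 / 4 / 4
  c2 r0c0: 31 / 3 / 4
  c3 r0c0: 31 / 0 / 0
  c4 r0c0: 31 / 0 / 0
  c5 r0c0: 31 / 0 / 0
Under RS (2×3), PE[0][0]:
  c0 r0c0: 3 / 3 / 1
  c1 r0c0: 9 / 9 / 3
  c2 r0c0: 12 / 12 / 4
  c3 r0c0: 0 / 0 / 0
  c4 r0c0: 0 / 0 / 0
  c5 r0c0: 0 / 0 / 0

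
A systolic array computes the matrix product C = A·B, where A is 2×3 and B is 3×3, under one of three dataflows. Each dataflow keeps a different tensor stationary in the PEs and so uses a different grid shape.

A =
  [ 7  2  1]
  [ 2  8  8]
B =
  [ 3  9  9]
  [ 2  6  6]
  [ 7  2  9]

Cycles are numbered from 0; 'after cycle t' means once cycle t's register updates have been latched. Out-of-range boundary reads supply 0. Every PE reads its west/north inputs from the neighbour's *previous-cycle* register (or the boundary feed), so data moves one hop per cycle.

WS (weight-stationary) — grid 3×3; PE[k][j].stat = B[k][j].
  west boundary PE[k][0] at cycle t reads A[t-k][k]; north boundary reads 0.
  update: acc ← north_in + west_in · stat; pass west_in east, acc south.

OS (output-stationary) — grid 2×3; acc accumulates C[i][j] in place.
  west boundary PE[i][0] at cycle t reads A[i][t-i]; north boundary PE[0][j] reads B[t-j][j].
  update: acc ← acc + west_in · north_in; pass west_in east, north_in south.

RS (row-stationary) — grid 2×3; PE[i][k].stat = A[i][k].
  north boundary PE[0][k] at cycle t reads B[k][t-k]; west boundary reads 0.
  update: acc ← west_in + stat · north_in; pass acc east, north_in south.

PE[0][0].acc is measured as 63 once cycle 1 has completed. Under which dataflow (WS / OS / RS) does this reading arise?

WS (3×3 grid), PE[0][0]:
  after 0 — PE[0][0] acc=21, pass-E 7, pass-S 21
  after 1 — PE[0][0] acc=6, pass-E 2, pass-S 6
OS (2×3 grid), PE[0][0]:
  after 0 — PE[0][0] acc=21, pass-E 7, pass-S 3
  after 1 — PE[0][0] acc=25, pass-E 2, pass-S 2
RS (2×3 grid), PE[0][0]:
  after 0 — PE[0][0] acc=21, pass-E 21, pass-S 3
  after 1 — PE[0][0] acc=63, pass-E 63, pass-S 9

dataflow = RS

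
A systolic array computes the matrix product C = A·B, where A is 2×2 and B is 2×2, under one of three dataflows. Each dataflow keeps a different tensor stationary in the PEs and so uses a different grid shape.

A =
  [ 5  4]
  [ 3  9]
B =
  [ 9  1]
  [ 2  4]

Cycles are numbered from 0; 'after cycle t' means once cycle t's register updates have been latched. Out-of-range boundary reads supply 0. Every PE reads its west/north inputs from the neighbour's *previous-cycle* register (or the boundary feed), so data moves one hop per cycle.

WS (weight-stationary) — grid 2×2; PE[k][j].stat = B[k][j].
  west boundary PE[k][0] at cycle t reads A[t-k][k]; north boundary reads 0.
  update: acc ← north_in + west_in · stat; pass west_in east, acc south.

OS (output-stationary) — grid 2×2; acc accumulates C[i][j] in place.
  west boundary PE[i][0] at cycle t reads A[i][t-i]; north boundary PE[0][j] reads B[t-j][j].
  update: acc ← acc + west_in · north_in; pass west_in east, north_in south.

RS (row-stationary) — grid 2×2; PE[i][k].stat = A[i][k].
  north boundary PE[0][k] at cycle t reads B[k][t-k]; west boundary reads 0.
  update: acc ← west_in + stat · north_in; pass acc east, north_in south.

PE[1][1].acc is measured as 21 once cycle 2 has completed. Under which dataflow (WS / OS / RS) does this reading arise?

WS [2×2] PE[1][1] across cycles:
  @0  [1,1]  acc 0  |  →0  ↓0
  @1  [1,1]  acc 0  |  →0  ↓0
  @2  [1,1]  acc 21  |  →4  ↓21
OS [2×2] PE[1][1] across cycles:
  @0  [1,1]  acc 0  |  →0  ↓0
  @1  [1,1]  acc 0  |  →0  ↓0
  @2  [1,1]  acc 3  |  →3  ↓1
RS [2×2] PE[1][1] across cycles:
  @0  [1,1]  acc 0  |  →0  ↓0
  @1  [1,1]  acc 0  |  →0  ↓0
  @2  [1,1]  acc 45  |  →45  ↓2

dataflow = WS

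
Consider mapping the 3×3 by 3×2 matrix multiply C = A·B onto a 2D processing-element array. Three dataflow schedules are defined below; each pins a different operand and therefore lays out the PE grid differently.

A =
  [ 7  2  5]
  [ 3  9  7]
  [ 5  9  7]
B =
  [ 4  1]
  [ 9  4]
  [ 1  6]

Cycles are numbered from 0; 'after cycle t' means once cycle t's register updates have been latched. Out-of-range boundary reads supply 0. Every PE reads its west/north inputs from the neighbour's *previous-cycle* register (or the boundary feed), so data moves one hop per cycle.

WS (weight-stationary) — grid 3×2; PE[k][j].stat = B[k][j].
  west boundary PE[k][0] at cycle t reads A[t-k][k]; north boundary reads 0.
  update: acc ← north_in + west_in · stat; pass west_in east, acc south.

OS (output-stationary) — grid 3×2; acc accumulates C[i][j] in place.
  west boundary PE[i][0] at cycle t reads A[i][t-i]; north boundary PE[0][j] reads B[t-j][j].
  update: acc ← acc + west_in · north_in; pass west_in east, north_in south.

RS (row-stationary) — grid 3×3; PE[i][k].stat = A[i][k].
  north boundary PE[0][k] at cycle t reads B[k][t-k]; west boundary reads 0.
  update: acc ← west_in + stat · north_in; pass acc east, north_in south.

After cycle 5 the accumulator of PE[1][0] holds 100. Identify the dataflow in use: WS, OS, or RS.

WS [3×2] PE[1][0] across cycles:
  0: (1,0).acc=0  regs=<0,0>
  1: (1,0).acc=46  regs=<2,46>
  2: (1,0).acc=93  regs=<9,93>
  3: (1,0).acc=101  regs=<9,101>
  4: (1,0).acc=0  regs=<0,0>
  5: (1,0).acc=0  regs=<0,0>
OS [3×2] PE[1][0] across cycles:
  0: (1,0).acc=0  regs=<0,0>
  1: (1,0).acc=12  regs=<3,4>
  2: (1,0).acc=93  regs=<9,9>
  3: (1,0).acc=100  regs=<7,1>
  4: (1,0).acc=100  regs=<0,0>
  5: (1,0).acc=100  regs=<0,0>
RS [3×3] PE[1][0] across cycles:
  0: (1,0).acc=0  regs=<0,0>
  1: (1,0).acc=12  regs=<12,4>
  2: (1,0).acc=3  regs=<3,1>
  3: (1,0).acc=0  regs=<0,0>
  4: (1,0).acc=0  regs=<0,0>
  5: (1,0).acc=0  regs=<0,0>

dataflow = OS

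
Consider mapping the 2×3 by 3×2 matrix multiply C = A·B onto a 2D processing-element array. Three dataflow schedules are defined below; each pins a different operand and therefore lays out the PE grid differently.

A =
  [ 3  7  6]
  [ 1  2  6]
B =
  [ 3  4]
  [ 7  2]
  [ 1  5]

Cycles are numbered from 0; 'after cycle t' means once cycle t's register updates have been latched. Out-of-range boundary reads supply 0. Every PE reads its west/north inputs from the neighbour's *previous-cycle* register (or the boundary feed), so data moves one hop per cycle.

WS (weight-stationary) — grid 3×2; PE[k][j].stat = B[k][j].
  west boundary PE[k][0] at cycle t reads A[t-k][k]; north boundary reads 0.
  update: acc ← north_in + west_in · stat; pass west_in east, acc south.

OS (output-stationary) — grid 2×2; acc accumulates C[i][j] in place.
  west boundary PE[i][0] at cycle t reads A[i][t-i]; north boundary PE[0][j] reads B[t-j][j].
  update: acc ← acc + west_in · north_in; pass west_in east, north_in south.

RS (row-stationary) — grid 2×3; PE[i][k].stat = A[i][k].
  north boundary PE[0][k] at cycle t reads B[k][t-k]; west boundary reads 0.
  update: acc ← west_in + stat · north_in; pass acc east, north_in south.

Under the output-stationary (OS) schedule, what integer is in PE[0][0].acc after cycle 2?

OS (2×2). Following PE[0][0] plus its west/north inputs:
  [0] (0,0) acc=9 (h:3 v:3)
  [1] (0,0) acc=58 (h:7 v:7)
  [2] (0,0) acc=64 (h:6 v:1)

PE[0][0].acc = 64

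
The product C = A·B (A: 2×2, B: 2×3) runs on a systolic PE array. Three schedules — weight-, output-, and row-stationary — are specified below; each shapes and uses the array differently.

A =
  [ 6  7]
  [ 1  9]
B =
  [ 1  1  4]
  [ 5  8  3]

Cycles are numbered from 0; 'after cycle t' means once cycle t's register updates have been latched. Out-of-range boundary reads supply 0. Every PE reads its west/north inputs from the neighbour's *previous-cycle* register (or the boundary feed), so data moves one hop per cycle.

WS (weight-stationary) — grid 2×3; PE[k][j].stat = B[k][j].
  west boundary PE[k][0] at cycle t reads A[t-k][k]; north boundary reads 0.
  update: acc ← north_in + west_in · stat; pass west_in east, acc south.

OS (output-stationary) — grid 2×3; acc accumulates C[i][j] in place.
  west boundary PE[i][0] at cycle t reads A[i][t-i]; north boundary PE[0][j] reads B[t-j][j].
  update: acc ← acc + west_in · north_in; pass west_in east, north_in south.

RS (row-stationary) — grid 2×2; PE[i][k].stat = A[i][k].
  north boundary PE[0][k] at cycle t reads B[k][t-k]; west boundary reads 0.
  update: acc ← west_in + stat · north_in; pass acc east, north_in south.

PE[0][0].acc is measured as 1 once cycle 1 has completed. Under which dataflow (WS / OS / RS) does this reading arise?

dataflow = WS

— WS: 2×3; PE[0][0] trace:
  cycle 0: PE[0][0] → acc 6, east 6, south 6
  cycle 1: PE[0][0] → acc 1, east 1, south 1
— OS: 2×3; PE[0][0] trace:
  cycle 0: PE[0][0] → acc 6, east 6, south 1
  cycle 1: PE[0][0] → acc 41, east 7, south 5
— RS: 2×2; PE[0][0] trace:
  cycle 0: PE[0][0] → acc 6, east 6, south 1
  cycle 1: PE[0][0] → acc 6, east 6, south 1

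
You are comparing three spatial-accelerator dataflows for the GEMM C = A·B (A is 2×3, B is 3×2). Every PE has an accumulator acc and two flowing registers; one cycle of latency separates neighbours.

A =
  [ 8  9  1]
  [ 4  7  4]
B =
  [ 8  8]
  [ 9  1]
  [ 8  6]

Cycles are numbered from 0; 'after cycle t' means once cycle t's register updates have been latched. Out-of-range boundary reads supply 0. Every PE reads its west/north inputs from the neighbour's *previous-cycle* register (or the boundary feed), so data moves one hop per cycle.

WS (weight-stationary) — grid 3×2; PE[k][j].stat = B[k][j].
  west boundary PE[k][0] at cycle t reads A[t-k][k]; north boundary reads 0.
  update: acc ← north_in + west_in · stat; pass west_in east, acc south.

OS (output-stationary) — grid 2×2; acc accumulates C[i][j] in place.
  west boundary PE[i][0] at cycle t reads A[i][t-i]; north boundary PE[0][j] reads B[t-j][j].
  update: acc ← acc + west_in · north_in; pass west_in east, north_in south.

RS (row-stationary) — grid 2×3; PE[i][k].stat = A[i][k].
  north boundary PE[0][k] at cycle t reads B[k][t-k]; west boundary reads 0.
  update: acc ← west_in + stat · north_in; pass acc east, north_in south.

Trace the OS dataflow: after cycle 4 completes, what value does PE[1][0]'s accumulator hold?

Tracing OS — 2×2 array, target PE[1][0]:
  @0  [0,0]  acc 64  |  →8  ↓8
  @0  [1,0]  acc 0  |  →0  ↓0
  @1  [0,0]  acc 145  |  →9  ↓9
  @1  [1,0]  acc 32  |  →4  ↓8
  @2  [0,0]  acc 153  |  →1  ↓8
  @2  [1,0]  acc 95  |  →7  ↓9
  @3  [0,0]  acc 153  |  →0  ↓0
  @3  [1,0]  acc 127  |  →4  ↓8
  @4  [0,0]  acc 153  |  →0  ↓0
  @4  [1,0]  acc 127  |  →0  ↓0

PE[1][0].acc = 127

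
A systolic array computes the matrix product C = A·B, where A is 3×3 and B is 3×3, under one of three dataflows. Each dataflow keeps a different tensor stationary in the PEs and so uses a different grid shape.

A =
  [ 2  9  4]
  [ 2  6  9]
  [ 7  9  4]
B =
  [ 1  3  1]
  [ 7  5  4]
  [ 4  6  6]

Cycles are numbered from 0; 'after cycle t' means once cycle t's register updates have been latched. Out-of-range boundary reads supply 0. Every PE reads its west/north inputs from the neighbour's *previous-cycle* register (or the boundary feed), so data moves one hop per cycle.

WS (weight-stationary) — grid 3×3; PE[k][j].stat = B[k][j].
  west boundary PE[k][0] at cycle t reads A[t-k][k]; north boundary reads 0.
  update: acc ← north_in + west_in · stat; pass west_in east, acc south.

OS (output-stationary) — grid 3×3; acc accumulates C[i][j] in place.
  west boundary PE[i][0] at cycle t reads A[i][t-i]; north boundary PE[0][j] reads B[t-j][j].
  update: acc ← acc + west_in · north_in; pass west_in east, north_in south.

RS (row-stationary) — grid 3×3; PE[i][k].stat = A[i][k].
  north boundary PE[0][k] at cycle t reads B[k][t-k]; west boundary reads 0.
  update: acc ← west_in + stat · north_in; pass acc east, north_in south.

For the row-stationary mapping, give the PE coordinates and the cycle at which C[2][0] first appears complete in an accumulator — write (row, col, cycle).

RS: C[2][0] accumulates in PE[2][2]:
  step 0 · PE2,2: acc=0; fwd→0 fwd↓0
  step 1 · PE2,2: acc=0; fwd→0 fwd↓0
  step 2 · PE2,2: acc=0; fwd→0 fwd↓0
  step 3 · PE2,2: acc=0; fwd→0 fwd↓0
  step 4 · PE2,2: acc=86; fwd→86 fwd↓4

(row, col, cycle) = (2, 2, 4)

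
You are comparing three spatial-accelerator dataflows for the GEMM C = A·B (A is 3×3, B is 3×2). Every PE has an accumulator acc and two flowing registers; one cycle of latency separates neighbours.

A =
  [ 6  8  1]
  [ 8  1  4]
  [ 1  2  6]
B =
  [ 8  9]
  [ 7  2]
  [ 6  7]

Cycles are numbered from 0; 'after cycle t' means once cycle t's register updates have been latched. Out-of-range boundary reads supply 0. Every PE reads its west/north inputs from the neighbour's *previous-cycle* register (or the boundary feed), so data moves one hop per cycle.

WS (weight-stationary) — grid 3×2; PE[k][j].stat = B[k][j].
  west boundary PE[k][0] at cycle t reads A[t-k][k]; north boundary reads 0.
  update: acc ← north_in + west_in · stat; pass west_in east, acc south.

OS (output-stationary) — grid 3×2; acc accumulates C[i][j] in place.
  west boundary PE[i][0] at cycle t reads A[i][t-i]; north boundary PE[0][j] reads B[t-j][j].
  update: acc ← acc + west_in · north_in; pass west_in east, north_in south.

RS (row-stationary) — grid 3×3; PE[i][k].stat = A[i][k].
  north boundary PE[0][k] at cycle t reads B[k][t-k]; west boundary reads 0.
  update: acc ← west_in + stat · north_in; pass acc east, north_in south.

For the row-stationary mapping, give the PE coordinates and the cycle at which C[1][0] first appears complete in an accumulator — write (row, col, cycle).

RS — PE[1][2] is where C[1][0] collects:
  step 0 · PE1,2: acc=0; fwd→0 fwd↓0
  step 1 · PE1,2: acc=0; fwd→0 fwd↓0
  step 2 · PE1,2: acc=0; fwd→0 fwd↓0
  step 3 · PE1,2: acc=95; fwd→95 fwd↓6

(row, col, cycle) = (1, 2, 3)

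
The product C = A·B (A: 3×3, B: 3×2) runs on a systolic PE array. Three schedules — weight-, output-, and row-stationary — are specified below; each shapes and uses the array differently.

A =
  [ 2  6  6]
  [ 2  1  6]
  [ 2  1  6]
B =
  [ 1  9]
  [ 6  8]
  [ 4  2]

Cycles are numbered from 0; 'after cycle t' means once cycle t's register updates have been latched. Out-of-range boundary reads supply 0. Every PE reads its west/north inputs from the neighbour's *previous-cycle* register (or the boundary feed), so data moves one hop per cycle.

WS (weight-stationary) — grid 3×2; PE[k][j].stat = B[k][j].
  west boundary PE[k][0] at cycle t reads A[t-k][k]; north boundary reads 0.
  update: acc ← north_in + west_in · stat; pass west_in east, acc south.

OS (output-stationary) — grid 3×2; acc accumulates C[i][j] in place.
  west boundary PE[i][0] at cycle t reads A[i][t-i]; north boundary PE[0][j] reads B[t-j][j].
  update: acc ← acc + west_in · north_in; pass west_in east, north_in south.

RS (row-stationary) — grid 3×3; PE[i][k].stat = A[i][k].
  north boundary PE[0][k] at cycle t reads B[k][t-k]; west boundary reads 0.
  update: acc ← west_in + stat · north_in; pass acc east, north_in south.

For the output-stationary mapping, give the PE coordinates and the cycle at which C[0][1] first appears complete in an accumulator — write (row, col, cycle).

(row, col, cycle) = (0, 1, 3)

OS — PE[0][1] is where C[0][1] collects:
  after 0 — PE[0][1] acc=0, pass-E 0, pass-S 0
  after 1 — PE[0][1] acc=18, pass-E 2, pass-S 9
  after 2 — PE[0][1] acc=66, pass-E 6, pass-S 8
  after 3 — PE[0][1] acc=78, pass-E 6, pass-S 2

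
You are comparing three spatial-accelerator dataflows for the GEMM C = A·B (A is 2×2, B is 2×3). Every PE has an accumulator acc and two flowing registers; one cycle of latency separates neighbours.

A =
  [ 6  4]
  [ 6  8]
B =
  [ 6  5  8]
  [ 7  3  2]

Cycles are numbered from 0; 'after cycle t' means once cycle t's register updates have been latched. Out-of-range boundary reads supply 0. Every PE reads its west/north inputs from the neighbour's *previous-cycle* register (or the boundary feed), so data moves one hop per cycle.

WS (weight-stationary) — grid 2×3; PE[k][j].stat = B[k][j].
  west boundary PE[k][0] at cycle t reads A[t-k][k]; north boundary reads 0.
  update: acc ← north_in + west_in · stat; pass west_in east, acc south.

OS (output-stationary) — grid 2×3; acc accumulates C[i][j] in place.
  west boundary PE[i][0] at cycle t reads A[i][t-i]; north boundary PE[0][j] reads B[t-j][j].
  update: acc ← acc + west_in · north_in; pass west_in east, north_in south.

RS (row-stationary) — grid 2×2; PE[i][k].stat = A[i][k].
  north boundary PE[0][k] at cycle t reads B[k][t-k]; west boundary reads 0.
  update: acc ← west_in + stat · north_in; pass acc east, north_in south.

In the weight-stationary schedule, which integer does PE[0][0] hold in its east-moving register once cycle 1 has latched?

WS (2×3). Following PE[0][0] plus its west/north inputs:
  0: (0,0).acc=36  regs=<6,36>
  1: (0,0).acc=36  regs=<6,36>

register = 6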